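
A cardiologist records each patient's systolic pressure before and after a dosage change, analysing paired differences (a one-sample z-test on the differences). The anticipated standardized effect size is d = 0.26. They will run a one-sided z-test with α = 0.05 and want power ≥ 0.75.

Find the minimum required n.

Set Φ(δ − 1.645) = 0.75; then δ − 1.645 = Φ⁻¹(0.75) = 0.674, giving δ = 2.319.
δ = d·√n ⇒ n = (δ/d)² = (2.319 / 0.26)² = 79.58.
Round up to the next whole unit.

n = 80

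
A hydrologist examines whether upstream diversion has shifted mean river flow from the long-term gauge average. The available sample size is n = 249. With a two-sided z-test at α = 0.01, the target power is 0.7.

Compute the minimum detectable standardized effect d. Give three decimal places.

Need Φ(δ − 2.576) = 0.7, so δ = 2.576 + 0.524 = 3.100.
(The second rejection-region term Φ(−δ − z_{α/2}) is negligible and dropped.)
δ = d·√n ⇒ d = δ/√n = 3.100/√249 = 0.1965.

d ≈ 0.196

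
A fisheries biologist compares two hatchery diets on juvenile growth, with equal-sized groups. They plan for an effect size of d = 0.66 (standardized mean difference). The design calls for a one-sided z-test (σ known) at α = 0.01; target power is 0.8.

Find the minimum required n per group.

Set Φ(δ − 2.326) = 0.8; then δ − 2.326 = Φ⁻¹(0.8) = 0.842, giving δ = 3.168.
δ = d·√(n/2) ⇒ n = 2(δ/d)² = 2 × (3.168 / 0.66)² = 46.08.
Round up to the next whole unit.

n = 47 per group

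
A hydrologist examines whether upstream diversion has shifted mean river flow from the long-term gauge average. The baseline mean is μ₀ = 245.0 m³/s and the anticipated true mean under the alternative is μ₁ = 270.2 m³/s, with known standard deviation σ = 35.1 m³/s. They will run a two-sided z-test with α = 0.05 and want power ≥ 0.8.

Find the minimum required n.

Standardized effect: d = |μ₁ − μ₀| / σ = |270.2 − 245.0| / 35.1 = 0.7179
For power 0.8 need Φ(δ − z_{0.025}) = 0.8, so δ = z_{0.025} + z_{0.20} = 1.960 + 0.842 = 2.802.
(For δ > 0 the lower-tail rejection region contributes negligibly to power, so the one-term inversion is standard.)
δ = d·√n ⇒ n = (δ/d)² = (2.802 / 0.7179)² = 15.23.
Round up to the next whole unit.

n = 16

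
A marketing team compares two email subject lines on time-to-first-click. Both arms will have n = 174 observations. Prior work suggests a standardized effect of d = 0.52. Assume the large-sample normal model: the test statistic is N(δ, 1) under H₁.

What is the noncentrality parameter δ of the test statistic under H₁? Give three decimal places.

δ ≈ 4.850

The noncentrality parameter scales effect size by the design's sample-size factor: δ = d·√(n/2) = 0.52 × √(174/2) = 4.8502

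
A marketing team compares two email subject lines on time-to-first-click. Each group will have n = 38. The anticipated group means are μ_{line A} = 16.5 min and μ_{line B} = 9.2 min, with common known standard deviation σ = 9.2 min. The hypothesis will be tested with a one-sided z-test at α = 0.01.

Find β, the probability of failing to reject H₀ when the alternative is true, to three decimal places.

β ≈ 0.129

Standardized effect: d = |μ_{line A} − μ_{line B}| / σ = |16.5 − 9.2| / 9.2 = 0.7935
Noncentrality parameter: δ = d·√(n/2) = 0.7935 × √(38/2) = 3.4587
One-sided α = 0.01 → critical value z_{0.01} = 2.326.
Power = P(Z > 2.326 − δ) = Φ(1.132) = 0.8713.
Type II error: β = 1 − power = 1 − 0.8713 = 0.1287.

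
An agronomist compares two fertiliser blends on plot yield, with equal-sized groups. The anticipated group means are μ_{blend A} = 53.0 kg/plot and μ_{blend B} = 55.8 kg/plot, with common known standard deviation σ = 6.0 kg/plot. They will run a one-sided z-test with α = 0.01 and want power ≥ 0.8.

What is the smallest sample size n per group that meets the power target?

n = 93 per group

Standardized effect: d = |μ_{blend A} − μ_{blend B}| / σ = |53.0 − 55.8| / 6.0 = 0.4667
Set Φ(δ − 2.326) = 0.8; then δ − 2.326 = Φ⁻¹(0.8) = 0.842, giving δ = 3.168.
δ = d·√(n/2) ⇒ n = 2(δ/d)² = 2 × (3.168 / 0.4667)² = 92.17.
Rounding up, n = 93 per group.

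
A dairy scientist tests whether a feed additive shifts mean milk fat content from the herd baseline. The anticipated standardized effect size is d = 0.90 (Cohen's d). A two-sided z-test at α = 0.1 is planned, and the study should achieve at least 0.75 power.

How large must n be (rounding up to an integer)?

n = 7

Set Φ(δ − 1.645) = 0.75; then δ − 1.645 = Φ⁻¹(0.75) = 0.674, giving δ = 2.319.
(Ignoring the negligible lower-tail rejection probability gives the usual closed-form inversion.)
δ = d·√n ⇒ n = (δ/d)² = (2.319 / 0.90)² = 6.64.
Round up to the next whole unit.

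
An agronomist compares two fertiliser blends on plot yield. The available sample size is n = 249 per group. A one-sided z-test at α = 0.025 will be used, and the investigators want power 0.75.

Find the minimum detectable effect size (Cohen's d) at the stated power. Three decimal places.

Need Φ(δ − 1.960) = 0.75, so δ = 1.960 + 0.674 = 2.634.
δ = d·√(n/2) ⇒ d = δ/√(n/2) = 2.634/√(249/2) = 0.2361.

d ≈ 0.236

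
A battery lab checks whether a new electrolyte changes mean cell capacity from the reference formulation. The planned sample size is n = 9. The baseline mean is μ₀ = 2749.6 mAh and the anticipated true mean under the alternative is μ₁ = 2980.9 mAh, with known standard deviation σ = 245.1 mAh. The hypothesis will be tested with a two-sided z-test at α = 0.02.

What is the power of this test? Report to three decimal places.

Power ≈ 0.693

Standardized effect: d = |μ₁ − μ₀| / σ = |2980.9 − 2749.6| / 245.1 = 0.9437
Noncentrality parameter: δ = d·√n = 0.9437 × √9 = 2.8311
Critical value for a two-sided test at α = 0.02: z_{α/2} = 2.326.
Power = Φ(δ − 2.326) + Φ(−δ − 2.326) = Φ(0.505) + Φ(-5.157) = 0.6931 + 0.0000 = 0.6931.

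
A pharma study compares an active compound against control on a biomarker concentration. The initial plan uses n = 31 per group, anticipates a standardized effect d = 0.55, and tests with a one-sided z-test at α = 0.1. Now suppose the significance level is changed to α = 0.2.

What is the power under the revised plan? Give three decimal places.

δ = d·√(n/2) = 0.55 × √(31/2) = 2.1654 (unchanged). New critical value: z_{0.2} = 0.842.
Revised power = Φ(δ − 0.842) = Φ(1.324) = 0.9072.

Power ≈ 0.907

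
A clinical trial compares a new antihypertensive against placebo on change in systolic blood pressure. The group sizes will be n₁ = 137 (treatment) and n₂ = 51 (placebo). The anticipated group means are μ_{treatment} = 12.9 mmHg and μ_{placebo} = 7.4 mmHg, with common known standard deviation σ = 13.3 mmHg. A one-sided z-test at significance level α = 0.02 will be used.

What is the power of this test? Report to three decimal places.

Power ≈ 0.680

Standardized effect: d = |μ_{treatment} − μ_{placebo}| / σ = |12.9 − 7.4| / 13.3 = 0.4135
Noncentrality parameter: δ = d / √(1/n₁ + 1/n₂) = 0.4135 / √(1/137 + 1/51) = 2.5210
One-sided α = 0.02 → critical value z_{0.02} = 2.054.
Power = Φ(δ − 2.054) = Φ(0.467) = 0.6798.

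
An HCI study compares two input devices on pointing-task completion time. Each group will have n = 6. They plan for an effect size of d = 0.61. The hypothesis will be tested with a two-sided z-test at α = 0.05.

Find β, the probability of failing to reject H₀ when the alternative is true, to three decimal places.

β ≈ 0.816

Noncentrality parameter: δ = d·√(n/2) = 0.61 × √(6/2) = 1.0566
Critical value for a two-sided test at α = 0.05: z_{α/2} = 1.960.
Power = Φ(δ − 1.960) + Φ(−δ − 1.960) = Φ(-0.903) + Φ(-3.017) = 0.1832 + 0.0013 = 0.1844.
Type II error: β = 1 − power = 1 − 0.1844 = 0.8156.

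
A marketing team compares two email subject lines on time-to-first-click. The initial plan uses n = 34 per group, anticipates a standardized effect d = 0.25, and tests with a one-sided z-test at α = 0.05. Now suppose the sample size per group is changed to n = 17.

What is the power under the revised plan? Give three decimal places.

Power ≈ 0.180

With n = 17 per group: δ = d·√(n/2) = 0.25 × √(17/2) = 0.7289. Critical value z_{0.05} = 1.645.
Revised power = P(Z > 1.645 − δ) = Φ(-0.916) = 0.1798.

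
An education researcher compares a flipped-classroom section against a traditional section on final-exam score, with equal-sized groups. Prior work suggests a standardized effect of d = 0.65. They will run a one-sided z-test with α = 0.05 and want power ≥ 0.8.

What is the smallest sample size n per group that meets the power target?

n = 30 per group

For power 0.8 need Φ(δ − z_{0.05}) = 0.8, so δ = z_{0.05} + z_{0.20} = 1.645 + 0.842 = 2.486.
δ = d·√(n/2) ⇒ n = 2(δ/d)² = 2 × (2.486 / 0.65)² = 29.27.
Round up to the next whole unit.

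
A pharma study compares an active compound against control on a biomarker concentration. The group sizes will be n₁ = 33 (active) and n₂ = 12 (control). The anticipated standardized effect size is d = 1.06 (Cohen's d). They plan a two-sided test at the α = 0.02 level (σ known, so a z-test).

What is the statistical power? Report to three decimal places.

Power ≈ 0.793

Noncentrality parameter: δ = d / √(1/n₁ + 1/n₂) = 1.06 / √(1/33 + 1/12) = 3.1445
Critical value for a two-sided test at α = 0.02: z_{α/2} = 2.326.
Power = Φ(δ − 2.326) + Φ(−δ − 2.326) = Φ(0.818) + Φ(-5.471) = 0.7934 + 0.0000 = 0.7934.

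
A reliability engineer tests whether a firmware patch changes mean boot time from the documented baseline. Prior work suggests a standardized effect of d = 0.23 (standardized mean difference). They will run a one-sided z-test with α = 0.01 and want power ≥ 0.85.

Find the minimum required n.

n = 214

Set Φ(δ − 2.326) = 0.85; then δ − 2.326 = Φ⁻¹(0.85) = 1.036, giving δ = 3.363.
δ = d·√n ⇒ n = (δ/d)² = (3.363 / 0.23)² = 213.77.
Rounding up, n = 214.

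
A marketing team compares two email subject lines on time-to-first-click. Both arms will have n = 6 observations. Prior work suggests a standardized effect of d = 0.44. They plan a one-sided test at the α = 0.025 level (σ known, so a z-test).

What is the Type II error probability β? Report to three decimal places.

Noncentrality parameter: δ = d·√(n/2) = 0.44 × √(6/2) = 0.7621
One-sided α = 0.025 → critical value z_{0.025} = 1.960.
Power = Φ(δ − 1.960) = Φ(-1.198) = 0.1155.
Type II error: β = 1 − power = 1 − 0.1155 = 0.8845.

β ≈ 0.885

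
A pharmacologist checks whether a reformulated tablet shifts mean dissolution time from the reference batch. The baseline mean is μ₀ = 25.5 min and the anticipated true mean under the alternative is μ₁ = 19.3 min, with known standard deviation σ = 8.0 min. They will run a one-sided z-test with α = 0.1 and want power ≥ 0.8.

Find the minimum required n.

Standardized effect: d = |μ₁ − μ₀| / σ = |19.3 − 25.5| / 8.0 = 0.7750
For power 0.8 need Φ(δ − z_{0.1}) = 0.8, so δ = z_{0.1} + z_{0.20} = 1.282 + 0.842 = 2.123.
δ = d·√n ⇒ n = (δ/d)² = (2.123 / 0.7750)² = 7.51.
Round up to the next whole unit.

n = 8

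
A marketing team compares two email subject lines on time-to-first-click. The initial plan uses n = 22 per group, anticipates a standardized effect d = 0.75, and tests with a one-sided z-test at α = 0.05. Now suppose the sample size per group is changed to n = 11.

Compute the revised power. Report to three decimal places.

Power ≈ 0.545

With n = 11 per group: δ = d·√(n/2) = 0.75 × √(11/2) = 1.7589. Critical value z_{0.05} = 1.645.
Revised power = P(Z > 1.645 − δ) = Φ(0.114) = 0.5454.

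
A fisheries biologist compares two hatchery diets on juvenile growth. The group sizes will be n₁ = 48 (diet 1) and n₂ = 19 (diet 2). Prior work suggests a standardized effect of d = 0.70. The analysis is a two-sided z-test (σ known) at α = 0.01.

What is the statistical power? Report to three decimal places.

Power ≈ 0.503

Noncentrality parameter: δ = d / √(1/n₁ + 1/n₂) = 0.70 / √(1/48 + 1/19) = 2.5826
Critical value for a two-sided test at α = 0.01: z_{α/2} = 2.576.
Power = Φ(δ − 2.576) + Φ(−δ − 2.576) = Φ(0.007) + Φ(-5.158) = 0.5027 + 0.0000 = 0.5027.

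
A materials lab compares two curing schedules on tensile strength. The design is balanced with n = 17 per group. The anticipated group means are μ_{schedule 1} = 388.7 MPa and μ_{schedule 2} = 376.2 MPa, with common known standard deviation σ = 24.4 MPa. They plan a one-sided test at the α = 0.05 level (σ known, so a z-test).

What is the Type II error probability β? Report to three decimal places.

Standardized effect: d = |μ_{schedule 1} − μ_{schedule 2}| / σ = |388.7 − 376.2| / 24.4 = 0.5123
Noncentrality parameter: δ = d·√(n/2) = 0.5123 × √(17/2) = 1.4936
One-sided α = 0.05 → critical value z_{0.05} = 1.645.
Power = Φ(δ − 1.645) = Φ(-0.151) = 0.4399.
Type II error: β = 1 − power = 1 − 0.4399 = 0.5601.

β ≈ 0.560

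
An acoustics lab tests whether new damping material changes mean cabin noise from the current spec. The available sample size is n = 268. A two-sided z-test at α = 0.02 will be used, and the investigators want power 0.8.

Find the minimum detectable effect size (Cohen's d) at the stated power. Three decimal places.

d ≈ 0.194

Required noncentrality: δ = z_{0.01} + z_{0.20} = 2.326 + 0.842 = 3.168.
(Lower-tail contribution to power is negligible for δ > 0.)
δ = d·√n ⇒ d = δ/√n = 3.168/√268 = 0.1935.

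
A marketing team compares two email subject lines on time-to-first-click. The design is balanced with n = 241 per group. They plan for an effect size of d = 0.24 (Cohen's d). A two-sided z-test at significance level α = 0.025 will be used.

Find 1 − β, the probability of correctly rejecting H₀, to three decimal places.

Power ≈ 0.653

Noncentrality parameter: δ = d·√(n/2) = 0.24 × √(241/2) = 2.6345
Two-sided α = 0.025 → critical value z_{0.0125} = 2.241.
Power = Φ(δ − 2.241) + Φ(−δ − 2.241) = Φ(0.393) + Φ(-4.876) = 0.6529 + 0.0000 = 0.6529.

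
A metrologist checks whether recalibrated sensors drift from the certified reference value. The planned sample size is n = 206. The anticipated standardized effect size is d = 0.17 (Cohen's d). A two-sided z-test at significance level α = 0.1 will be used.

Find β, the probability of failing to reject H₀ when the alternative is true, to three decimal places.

β ≈ 0.213

Noncentrality parameter: λ = d·√n = 0.17 × √206 = 2.4400
Two-sided α = 0.1 → critical value z_{0.05} = 1.645.
Power = Φ(λ − 1.645) + Φ(−λ − 1.645) = Φ(0.795) + Φ(-4.085) = 0.7867 + 0.0000 = 0.7867.
Type II error: β = 1 − power = 1 − 0.7867 = 0.2133.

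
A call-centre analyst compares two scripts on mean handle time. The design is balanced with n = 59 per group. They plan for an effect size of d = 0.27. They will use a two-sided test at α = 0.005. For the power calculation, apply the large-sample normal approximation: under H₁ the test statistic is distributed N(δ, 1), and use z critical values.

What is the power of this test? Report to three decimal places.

Noncentrality parameter: δ = d·√(n/2) = 0.27 × √(59/2) = 1.4665
Two-sided α = 0.005 → critical value z_{0.0025} = 2.807.
Power = Φ(δ − 2.807) + Φ(−δ − 2.807) = Φ(-1.341) + Φ(-4.274) = 0.0900 + 0.0000 = 0.0900.

Power ≈ 0.090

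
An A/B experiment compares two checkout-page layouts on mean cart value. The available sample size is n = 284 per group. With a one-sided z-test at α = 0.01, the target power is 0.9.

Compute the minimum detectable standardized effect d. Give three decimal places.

Required noncentrality: δ = z_{0.01} + z_{0.10} = 2.326 + 1.282 = 3.608.
δ = d·√(n/2) ⇒ d = δ/√(n/2) = 3.608/√(284/2) = 0.3028.

d ≈ 0.303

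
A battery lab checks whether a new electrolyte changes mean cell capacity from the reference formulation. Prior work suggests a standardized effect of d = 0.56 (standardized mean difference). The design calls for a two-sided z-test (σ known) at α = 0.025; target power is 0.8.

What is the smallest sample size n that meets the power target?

n = 31

For power 0.8 need Φ(δ − z_{0.0125}) = 0.8, so δ = z_{0.0125} + z_{0.20} = 2.241 + 0.842 = 3.083.
(The Φ(−δ − z_{α/2}) term is vanishingly small for δ > 0 and is dropped in the standard sample-size formula.)
δ = d·√n ⇒ n = (δ/d)² = (3.083 / 0.56)² = 30.31.
Rounding up, n = 31.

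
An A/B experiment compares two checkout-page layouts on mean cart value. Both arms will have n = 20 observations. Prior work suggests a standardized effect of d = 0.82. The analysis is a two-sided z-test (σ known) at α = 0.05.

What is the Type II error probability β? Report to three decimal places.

β ≈ 0.263

Noncentrality parameter: δ = d·√(n/2) = 0.82 × √(20/2) = 2.5931
Critical value for a two-sided test at α = 0.05: z_{α/2} = 1.960.
Power = Φ(δ − 1.960) + Φ(−δ − 1.960) = Φ(0.633) + Φ(-4.553) = 0.7367 + 0.0000 = 0.7367.
Type II error: β = 1 − power = 1 − 0.7367 = 0.2633.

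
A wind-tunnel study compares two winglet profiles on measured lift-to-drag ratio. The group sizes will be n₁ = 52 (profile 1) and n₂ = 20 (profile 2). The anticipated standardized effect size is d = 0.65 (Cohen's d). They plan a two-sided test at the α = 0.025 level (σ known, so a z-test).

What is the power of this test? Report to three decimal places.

Noncentrality parameter: δ = d / √(1/n₁ + 1/n₂) = 0.65 / √(1/52 + 1/20) = 2.4704
Critical value for a two-sided test at α = 0.025: z_{α/2} = 2.241.
Power = Φ(δ − 2.241) + Φ(−δ − 2.241) = Φ(0.229) + Φ(-4.712) = 0.5906 + 0.0000 = 0.5906.

Power ≈ 0.591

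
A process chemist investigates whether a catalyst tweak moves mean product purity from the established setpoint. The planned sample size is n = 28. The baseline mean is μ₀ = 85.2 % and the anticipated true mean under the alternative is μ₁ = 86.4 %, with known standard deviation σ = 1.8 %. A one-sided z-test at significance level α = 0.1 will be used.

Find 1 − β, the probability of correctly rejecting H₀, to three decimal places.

Power ≈ 0.988

Standardized effect: d = |μ₁ − μ₀| / σ = |86.4 − 85.2| / 1.8 = 0.6667
Noncentrality parameter: δ = d·√n = 0.6667 × √28 = 3.5277
One-sided α = 0.1 → critical value z_{0.1} = 1.282.
Power = P(Z > 1.282 − δ) = Φ(2.246) = 0.9877.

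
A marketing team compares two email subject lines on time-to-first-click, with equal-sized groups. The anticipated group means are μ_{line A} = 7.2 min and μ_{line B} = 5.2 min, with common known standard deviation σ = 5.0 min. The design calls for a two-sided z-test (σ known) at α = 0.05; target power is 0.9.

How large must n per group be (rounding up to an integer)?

Standardized effect: d = |μ_{line A} − μ_{line B}| / σ = |7.2 − 5.2| / 5.0 = 0.4000
For power 0.9 need Φ(δ − z_{0.025}) = 0.9, so δ = z_{0.025} + z_{0.10} = 1.960 + 1.282 = 3.242.
(Ignoring the negligible lower-tail rejection probability gives the usual closed-form inversion.)
δ = d·√(n/2) ⇒ n = 2(δ/d)² = 2 × (3.242 / 0.4000)² = 131.34.
Rounding up, n = 132 per group.

n = 132 per group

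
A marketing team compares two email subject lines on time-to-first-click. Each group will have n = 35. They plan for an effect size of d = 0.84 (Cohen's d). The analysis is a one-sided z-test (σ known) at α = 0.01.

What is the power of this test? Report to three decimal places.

Noncentrality parameter: δ = d·√(n/2) = 0.84 × √(35/2) = 3.5140
Critical value for a one-sided test at α = 0.01: z_α = 2.326.
Power = P(Z > 2.326 − δ) = Φ(1.188) = 0.8825.

Power ≈ 0.883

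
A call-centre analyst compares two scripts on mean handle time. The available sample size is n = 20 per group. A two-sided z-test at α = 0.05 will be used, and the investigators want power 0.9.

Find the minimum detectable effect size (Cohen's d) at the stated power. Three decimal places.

d ≈ 1.025

Need Φ(δ − 1.960) = 0.9, so δ = 1.960 + 1.282 = 3.242.
(The second rejection-region term Φ(−δ − z_{α/2}) is negligible and dropped.)
δ = d·√(n/2) ⇒ d = δ/√(n/2) = 3.242/√(20/2) = 1.0251.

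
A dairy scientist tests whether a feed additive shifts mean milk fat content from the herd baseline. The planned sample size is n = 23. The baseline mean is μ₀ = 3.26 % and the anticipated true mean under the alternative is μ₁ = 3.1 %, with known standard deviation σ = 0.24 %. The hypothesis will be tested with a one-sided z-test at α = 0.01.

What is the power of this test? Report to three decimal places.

Standardized effect: d = |μ₁ − μ₀| / σ = |3.1 − 3.26| / 0.24 = 0.6667
Noncentrality parameter: δ = d·√n = 0.6667 × √23 = 3.1972
One-sided α = 0.01 → critical value z_{0.01} = 2.326.
Power = Φ(δ − 2.326) = Φ(0.871) = 0.8081.

Power ≈ 0.808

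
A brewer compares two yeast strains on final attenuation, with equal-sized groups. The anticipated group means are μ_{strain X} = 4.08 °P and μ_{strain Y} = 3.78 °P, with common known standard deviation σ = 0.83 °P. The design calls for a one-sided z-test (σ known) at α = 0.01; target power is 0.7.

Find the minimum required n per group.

Standardized effect: d = |μ_{strain X} − μ_{strain Y}| / σ = |4.08 − 3.78| / 0.83 = 0.3614
For power 0.7 need Φ(δ − z_{0.01}) = 0.7, so δ = z_{0.01} + z_{0.30} = 2.326 + 0.524 = 2.851.
δ = d·√(n/2) ⇒ n = 2(δ/d)² = 2 × (2.851 / 0.3614)² = 124.41.
Round up to the next whole unit.

n = 125 per group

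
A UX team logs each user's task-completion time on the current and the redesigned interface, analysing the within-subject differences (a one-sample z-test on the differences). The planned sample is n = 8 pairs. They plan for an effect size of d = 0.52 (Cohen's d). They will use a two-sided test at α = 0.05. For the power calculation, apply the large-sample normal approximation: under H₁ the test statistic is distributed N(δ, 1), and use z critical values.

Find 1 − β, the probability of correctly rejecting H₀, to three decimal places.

Power ≈ 0.313

Noncentrality parameter: δ = d·√n = 0.52 × √8 = 1.4708
Two-sided α = 0.05 → critical value z_{0.025} = 1.960.
Power = Φ(δ − 1.960) + Φ(−δ − 1.960) = Φ(-0.489) + Φ(-3.431) = 0.3124 + 0.0003 = 0.3127.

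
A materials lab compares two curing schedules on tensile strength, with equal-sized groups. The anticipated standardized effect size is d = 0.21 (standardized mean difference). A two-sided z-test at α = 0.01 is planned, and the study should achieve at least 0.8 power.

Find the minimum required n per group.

n = 530 per group

For power 0.8 need Φ(δ − z_{0.005}) = 0.8, so δ = z_{0.005} + z_{0.20} = 2.576 + 0.842 = 3.417.
(Ignoring the negligible lower-tail rejection probability gives the usual closed-form inversion.)
δ = d·√(n/2) ⇒ n = 2(δ/d)² = 2 × (3.417 / 0.21)² = 529.66.
Rounding up, n = 530 per group.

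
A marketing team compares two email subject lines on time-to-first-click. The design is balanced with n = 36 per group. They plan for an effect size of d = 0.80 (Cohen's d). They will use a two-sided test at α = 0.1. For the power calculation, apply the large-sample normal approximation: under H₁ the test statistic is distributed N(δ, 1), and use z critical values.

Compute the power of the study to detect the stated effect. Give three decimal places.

Noncentrality parameter: δ = d·√(n/2) = 0.80 × √(36/2) = 3.3941
Critical value for a two-sided test at α = 0.1: z_{α/2} = 1.645.
Power = Φ(δ − 1.645) + Φ(−δ − 1.645) = Φ(1.749) + Φ(-5.039) = 0.9599 + 0.0000 = 0.9599.

Power ≈ 0.960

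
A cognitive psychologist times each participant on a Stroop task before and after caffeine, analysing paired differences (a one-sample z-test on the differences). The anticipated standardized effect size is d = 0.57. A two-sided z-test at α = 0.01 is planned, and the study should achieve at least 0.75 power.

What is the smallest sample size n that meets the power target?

Set Φ(δ − 2.576) = 0.75; then δ − 2.576 = Φ⁻¹(0.75) = 0.674, giving δ = 3.250.
(The Φ(−δ − z_{α/2}) term is vanishingly small for δ > 0 and is dropped in the standard sample-size formula.)
δ = d·√n ⇒ n = (δ/d)² = (3.250 / 0.57)² = 32.52.
Round up to the next whole unit.

n = 33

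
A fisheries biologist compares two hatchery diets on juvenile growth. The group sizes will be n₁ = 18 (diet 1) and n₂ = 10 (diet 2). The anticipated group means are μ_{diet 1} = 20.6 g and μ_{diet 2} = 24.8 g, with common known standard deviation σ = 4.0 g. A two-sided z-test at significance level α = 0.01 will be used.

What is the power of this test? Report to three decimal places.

Standardized effect: d = |μ_{diet 1} − μ_{diet 2}| / σ = |20.6 − 24.8| / 4.0 = 1.0500
Noncentrality parameter: λ = d / √(1/n₁ + 1/n₂) = 1.0500 / √(1/18 + 1/10) = 2.6622
Two-sided α = 0.01 → critical value z_{0.005} = 2.576.
Power = Φ(λ − 2.576) + Φ(−λ − 2.576) = Φ(0.086) + Φ(-5.238) = 0.5344 + 0.0000 = 0.5344.

Power ≈ 0.534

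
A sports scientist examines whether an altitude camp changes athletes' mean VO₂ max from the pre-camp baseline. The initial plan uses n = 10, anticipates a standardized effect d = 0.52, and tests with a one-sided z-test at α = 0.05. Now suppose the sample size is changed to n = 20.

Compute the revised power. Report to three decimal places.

Power ≈ 0.752

With n = 20: δ = d·√n = 0.52 × √20 = 2.3255. Critical value z_{0.05} = 1.645.
Revised power = Φ(δ − 1.645) = Φ(0.681) = 0.7520.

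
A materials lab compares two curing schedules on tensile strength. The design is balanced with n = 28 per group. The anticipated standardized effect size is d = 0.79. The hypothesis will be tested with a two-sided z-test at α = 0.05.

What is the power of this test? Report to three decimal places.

Noncentrality parameter: δ = d·√(n/2) = 0.79 × √(28/2) = 2.9559
Critical value for a two-sided test at α = 0.05: z_{α/2} = 1.960.
Power = Φ(δ − 1.960) + Φ(−δ − 1.960) = Φ(0.996) + Φ(-4.916) = 0.8404 + 0.0000 = 0.8404.

Power ≈ 0.840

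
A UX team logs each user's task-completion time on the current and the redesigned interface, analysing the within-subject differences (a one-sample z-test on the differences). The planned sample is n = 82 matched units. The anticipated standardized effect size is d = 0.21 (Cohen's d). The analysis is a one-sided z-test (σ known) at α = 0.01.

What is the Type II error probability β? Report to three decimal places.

β ≈ 0.664

Noncentrality parameter: δ = d·√n = 0.21 × √82 = 1.9016
One-sided α = 0.01 → critical value z_{0.01} = 2.326.
Power = Φ(δ − 2.326) = Φ(-0.425) = 0.3355.
Type II error: β = 1 − power = 1 − 0.3355 = 0.6645.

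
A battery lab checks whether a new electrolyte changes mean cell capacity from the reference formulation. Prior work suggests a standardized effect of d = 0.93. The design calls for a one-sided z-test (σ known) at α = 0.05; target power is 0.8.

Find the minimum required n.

For power 0.8 need Φ(δ − z_{0.05}) = 0.8, so δ = z_{0.05} + z_{0.20} = 1.645 + 0.842 = 2.486.
δ = d·√n ⇒ n = (δ/d)² = (2.486 / 0.93)² = 7.15.
Rounding up, n = 8.

n = 8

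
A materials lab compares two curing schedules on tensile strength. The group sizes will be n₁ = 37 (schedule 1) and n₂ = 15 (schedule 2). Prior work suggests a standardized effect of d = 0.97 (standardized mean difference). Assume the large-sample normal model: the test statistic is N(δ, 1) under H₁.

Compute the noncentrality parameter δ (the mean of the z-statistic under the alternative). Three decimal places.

δ ≈ 3.169

The noncentrality parameter scales effect size by the design's sample-size factor: δ = d / √(1/n₁ + 1/n₂) = 0.97 / √(1/37 + 1/15) = 3.1690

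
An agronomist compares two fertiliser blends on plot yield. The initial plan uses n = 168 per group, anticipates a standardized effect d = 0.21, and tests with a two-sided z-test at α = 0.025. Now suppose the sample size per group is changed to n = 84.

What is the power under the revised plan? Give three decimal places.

With n = 84 per group: δ = d·√(n/2) = 0.21 × √(84/2) = 1.3610. Critical value z_{0.0125} = 2.241.
Revised power = Φ(δ − 2.241) + Φ(−δ − 2.241) = Φ(-0.880) + Φ(-3.602) = 0.1893 + 0.0002 = 0.1895.

Power ≈ 0.189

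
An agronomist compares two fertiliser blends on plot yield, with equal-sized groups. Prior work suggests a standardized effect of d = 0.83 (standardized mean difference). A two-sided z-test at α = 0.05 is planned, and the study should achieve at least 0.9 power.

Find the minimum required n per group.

For power 0.9 need Φ(δ − z_{0.025}) = 0.9, so δ = z_{0.025} + z_{0.10} = 1.960 + 1.282 = 3.242.
(For δ > 0 the lower-tail rejection region contributes negligibly to power, so the one-term inversion is standard.)
δ = d·√(n/2) ⇒ n = 2(δ/d)² = 2 × (3.242 / 0.83)² = 30.50.
Round up to the next whole unit.

n = 31 per group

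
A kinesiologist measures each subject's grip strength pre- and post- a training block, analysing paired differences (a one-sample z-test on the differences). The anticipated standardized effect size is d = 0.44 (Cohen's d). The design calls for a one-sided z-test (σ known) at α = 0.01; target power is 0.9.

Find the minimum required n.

n = 68

For power 0.9 need Φ(δ − z_{0.01}) = 0.9, so δ = z_{0.01} + z_{0.10} = 2.326 + 1.282 = 3.608.
δ = d·√n ⇒ n = (δ/d)² = (3.608 / 0.44)² = 67.24.
Round up to the next whole unit.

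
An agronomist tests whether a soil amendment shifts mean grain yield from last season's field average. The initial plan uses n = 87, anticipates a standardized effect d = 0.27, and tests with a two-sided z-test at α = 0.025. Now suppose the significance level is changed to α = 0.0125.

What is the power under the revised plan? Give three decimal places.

δ = d·√n = 0.27 × √87 = 2.5184 (unchanged). New critical value: z_{0.0063} = 2.498.
Revised power = Φ(δ − 2.498) + Φ(−δ − 2.498) = Φ(0.021) + Φ(-5.016) = 0.5083 + 0.0000 = 0.5083.

Power ≈ 0.508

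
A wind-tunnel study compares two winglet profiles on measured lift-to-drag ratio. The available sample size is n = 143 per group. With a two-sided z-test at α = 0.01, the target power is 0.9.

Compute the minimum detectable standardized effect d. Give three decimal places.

d ≈ 0.456

Required noncentrality: δ = z_{0.005} + z_{0.10} = 2.576 + 1.282 = 3.857.
(Lower-tail contribution to power is negligible for δ > 0.)
δ = d·√(n/2) ⇒ d = δ/√(n/2) = 3.857/√(143/2) = 0.4562.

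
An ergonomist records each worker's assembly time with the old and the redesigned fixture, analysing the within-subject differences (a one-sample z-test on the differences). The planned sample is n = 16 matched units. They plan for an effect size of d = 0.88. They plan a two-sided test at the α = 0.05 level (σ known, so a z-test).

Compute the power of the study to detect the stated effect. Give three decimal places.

Noncentrality parameter: δ = d·√n = 0.88 × √16 = 3.5200
Two-sided α = 0.05 → critical value z_{0.025} = 1.960.
Power = Φ(δ − 1.960) + Φ(−δ − 1.960) = Φ(1.560) + Φ(-5.480) = 0.9406 + 0.0000 = 0.9406.

Power ≈ 0.941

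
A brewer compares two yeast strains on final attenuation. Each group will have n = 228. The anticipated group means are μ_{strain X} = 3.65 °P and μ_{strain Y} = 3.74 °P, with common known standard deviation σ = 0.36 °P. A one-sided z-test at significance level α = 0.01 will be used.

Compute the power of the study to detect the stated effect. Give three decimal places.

Standardized effect: d = |μ_{strain X} − μ_{strain Y}| / σ = |3.65 − 3.74| / 0.36 = 0.2500
Noncentrality parameter: δ = d·√(n/2) = 0.2500 × √(228/2) = 2.6693
Critical value for a one-sided test at α = 0.01: z_α = 2.326.
Power = Φ(δ − 2.326) = Φ(0.343) = 0.6342.

Power ≈ 0.634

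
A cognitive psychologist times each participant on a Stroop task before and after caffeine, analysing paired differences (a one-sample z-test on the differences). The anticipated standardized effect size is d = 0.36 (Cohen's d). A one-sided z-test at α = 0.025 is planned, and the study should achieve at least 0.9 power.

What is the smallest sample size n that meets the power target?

n = 82

For power 0.9 need Φ(δ − z_{0.025}) = 0.9, so δ = z_{0.025} + z_{0.10} = 1.960 + 1.282 = 3.242.
δ = d·√n ⇒ n = (δ/d)² = (3.242 / 0.36)² = 81.08.
Rounding up, n = 82.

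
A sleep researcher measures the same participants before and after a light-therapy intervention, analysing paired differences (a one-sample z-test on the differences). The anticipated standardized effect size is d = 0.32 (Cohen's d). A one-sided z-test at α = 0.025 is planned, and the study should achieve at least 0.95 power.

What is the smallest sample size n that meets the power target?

n = 127

Set Φ(δ − 1.960) = 0.95; then δ − 1.960 = Φ⁻¹(0.95) = 1.645, giving δ = 3.605.
δ = d·√n ⇒ n = (δ/d)² = (3.605 / 0.32)² = 126.90.
Round up to the next whole unit.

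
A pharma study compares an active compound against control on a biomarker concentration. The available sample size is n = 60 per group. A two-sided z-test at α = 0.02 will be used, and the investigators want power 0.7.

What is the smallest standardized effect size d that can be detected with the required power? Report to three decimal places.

d ≈ 0.520

Need Φ(δ − 2.326) = 0.7, so δ = 2.326 + 0.524 = 2.851.
(Lower-tail contribution to power is negligible for δ > 0.)
δ = d·√(n/2) ⇒ d = δ/√(n/2) = 2.851/√(60/2) = 0.5205.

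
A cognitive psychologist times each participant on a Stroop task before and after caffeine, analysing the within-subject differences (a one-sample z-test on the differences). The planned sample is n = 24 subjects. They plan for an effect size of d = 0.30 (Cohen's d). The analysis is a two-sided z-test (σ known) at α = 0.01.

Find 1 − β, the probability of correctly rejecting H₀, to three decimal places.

Noncentrality parameter: λ = d·√n = 0.30 × √24 = 1.4697
Critical value for a two-sided test at α = 0.01: z_{α/2} = 2.576.
Power = Φ(λ − 2.576) + Φ(−λ − 2.576) = Φ(-1.106) + Φ(-4.046) = 0.1343 + 0.0000 = 0.1344.

Power ≈ 0.134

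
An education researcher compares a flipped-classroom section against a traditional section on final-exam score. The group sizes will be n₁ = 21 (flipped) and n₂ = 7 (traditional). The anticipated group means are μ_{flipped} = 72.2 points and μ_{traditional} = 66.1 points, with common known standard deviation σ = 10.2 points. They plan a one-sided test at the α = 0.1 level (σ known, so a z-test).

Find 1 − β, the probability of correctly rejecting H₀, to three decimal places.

Power ≈ 0.535

Standardized effect: d = |μ_{flipped} − μ_{traditional}| / σ = |72.2 − 66.1| / 10.2 = 0.5980
Noncentrality parameter: δ = d / √(1/n₁ + 1/n₂) = 0.5980 / √(1/21 + 1/7) = 1.3703
One-sided α = 0.1 → critical value z_{0.1} = 1.282.
Power = Φ(δ − 1.282) = Φ(0.089) = 0.5354.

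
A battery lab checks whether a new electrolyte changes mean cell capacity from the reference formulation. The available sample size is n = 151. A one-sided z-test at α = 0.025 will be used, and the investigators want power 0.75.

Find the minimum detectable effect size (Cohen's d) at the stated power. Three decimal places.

d ≈ 0.214

Need Φ(δ − 1.960) = 0.75, so δ = 1.960 + 0.674 = 2.634.
δ = d·√n ⇒ d = δ/√n = 2.634/√151 = 0.2144.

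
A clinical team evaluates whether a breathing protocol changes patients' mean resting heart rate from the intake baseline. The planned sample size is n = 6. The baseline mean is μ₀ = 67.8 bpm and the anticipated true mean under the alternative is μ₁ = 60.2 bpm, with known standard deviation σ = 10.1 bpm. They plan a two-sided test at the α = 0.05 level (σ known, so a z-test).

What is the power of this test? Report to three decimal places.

Power ≈ 0.454

Standardized effect: d = |μ₁ − μ₀| / σ = |60.2 − 67.8| / 10.1 = 0.7525
Noncentrality parameter: δ = d·√n = 0.7525 × √6 = 1.8432
Two-sided α = 0.05 → critical value z_{0.025} = 1.960.
Power = Φ(δ − 1.960) + Φ(−δ − 1.960) = Φ(-0.117) + Φ(-3.803) = 0.4535 + 0.0001 = 0.4536.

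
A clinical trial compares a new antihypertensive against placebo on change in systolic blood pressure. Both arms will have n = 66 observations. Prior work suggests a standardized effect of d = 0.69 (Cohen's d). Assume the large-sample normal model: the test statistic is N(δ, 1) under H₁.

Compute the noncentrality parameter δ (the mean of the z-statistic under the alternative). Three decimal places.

δ = d·√(n/2) = 0.69 × √(66/2) = 3.9637

δ ≈ 3.964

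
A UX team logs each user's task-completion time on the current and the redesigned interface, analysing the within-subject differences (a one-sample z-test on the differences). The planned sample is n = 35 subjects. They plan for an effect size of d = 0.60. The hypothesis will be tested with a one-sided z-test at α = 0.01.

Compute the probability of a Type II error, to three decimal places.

Noncentrality parameter: δ = d·√n = 0.60 × √35 = 3.5496
One-sided α = 0.01 → critical value z_{0.01} = 2.326.
Power = Φ(δ − 2.326) = Φ(1.223) = 0.8894.
Type II error: β = 1 − power = 1 − 0.8894 = 0.1106.

β ≈ 0.111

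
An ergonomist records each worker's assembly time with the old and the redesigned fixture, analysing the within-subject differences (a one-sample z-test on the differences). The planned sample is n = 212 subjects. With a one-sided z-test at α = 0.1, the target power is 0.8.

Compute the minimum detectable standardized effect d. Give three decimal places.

Need Φ(δ − 1.282) = 0.8, so δ = 1.282 + 0.842 = 2.123.
δ = d·√n ⇒ d = δ/√n = 2.123/√212 = 0.1458.

d ≈ 0.146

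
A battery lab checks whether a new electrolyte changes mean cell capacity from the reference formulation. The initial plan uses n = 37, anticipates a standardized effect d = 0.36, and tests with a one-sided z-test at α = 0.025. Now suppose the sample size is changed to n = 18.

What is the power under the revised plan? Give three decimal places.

Power ≈ 0.333

With n = 18: δ = d·√n = 0.36 × √18 = 1.5274. Critical value z_{0.025} = 1.960.
Revised power = Φ(δ − 1.960) = Φ(-0.433) = 0.3326.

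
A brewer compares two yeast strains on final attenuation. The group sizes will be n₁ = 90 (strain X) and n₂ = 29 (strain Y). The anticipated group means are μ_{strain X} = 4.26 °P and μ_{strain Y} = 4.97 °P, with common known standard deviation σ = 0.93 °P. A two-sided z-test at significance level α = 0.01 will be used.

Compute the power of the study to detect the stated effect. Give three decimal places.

Power ≈ 0.841

Standardized effect: d = |μ_{strain X} − μ_{strain Y}| / σ = |4.26 − 4.97| / 0.93 = 0.7634
Noncentrality parameter: δ = d / √(1/n₁ + 1/n₂) = 0.7634 / √(1/90 + 1/29) = 3.5754
Critical value for a two-sided test at α = 0.01: z_{α/2} = 2.576.
Power = Φ(δ − 2.576) + Φ(−δ − 2.576) = Φ(1.000) + Φ(-6.151) = 0.8412 + 0.0000 = 0.8412.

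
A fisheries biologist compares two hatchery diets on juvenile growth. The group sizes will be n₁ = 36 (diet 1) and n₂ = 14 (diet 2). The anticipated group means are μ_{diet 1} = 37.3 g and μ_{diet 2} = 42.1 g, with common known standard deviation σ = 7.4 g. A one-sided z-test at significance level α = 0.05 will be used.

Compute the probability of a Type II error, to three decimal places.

β ≈ 0.339

Standardized effect: d = |μ_{diet 1} − μ_{diet 2}| / σ = |37.3 − 42.1| / 7.4 = 0.6486
Noncentrality parameter: δ = d / √(1/n₁ + 1/n₂) = 0.6486 / √(1/36 + 1/14) = 2.0594
One-sided α = 0.05 → critical value z_{0.05} = 1.645.
Power = Φ(δ − 1.645) = Φ(0.415) = 0.6608.
Type II error: β = 1 − power = 1 − 0.6608 = 0.3392.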